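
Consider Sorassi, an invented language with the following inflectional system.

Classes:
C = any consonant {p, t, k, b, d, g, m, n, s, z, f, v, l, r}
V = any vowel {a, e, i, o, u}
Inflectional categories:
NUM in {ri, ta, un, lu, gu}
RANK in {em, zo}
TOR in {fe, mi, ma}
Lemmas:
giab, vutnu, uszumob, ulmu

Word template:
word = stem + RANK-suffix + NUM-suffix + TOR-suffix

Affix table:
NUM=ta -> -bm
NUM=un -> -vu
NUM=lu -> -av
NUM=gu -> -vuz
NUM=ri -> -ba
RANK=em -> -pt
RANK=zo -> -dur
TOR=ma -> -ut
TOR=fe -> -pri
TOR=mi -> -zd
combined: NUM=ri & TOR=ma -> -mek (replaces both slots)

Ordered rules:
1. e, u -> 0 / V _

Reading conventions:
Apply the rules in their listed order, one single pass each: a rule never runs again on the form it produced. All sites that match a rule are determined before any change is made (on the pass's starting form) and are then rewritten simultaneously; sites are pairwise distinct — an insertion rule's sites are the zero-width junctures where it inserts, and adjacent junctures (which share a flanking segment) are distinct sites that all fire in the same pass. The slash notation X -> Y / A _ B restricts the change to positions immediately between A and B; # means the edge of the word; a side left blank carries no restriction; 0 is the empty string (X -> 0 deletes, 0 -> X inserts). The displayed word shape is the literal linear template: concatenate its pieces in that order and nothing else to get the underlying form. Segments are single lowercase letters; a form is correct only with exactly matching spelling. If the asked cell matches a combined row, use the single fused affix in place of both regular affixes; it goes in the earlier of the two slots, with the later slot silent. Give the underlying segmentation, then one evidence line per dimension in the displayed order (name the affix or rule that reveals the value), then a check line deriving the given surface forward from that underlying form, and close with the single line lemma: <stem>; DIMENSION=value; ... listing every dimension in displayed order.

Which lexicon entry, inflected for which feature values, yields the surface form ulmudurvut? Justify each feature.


underlying: ulmu-dur-vu-ut
NUM=un - signalled by the affix -vu
RANK=zo - signalled by the affix -dur
TOR=ma - signalled by the affix -ut
check: ulmudurvuut -> ulmudurvut
lemma: ulmu; NUM=un; RANK=zo; TOR=ma


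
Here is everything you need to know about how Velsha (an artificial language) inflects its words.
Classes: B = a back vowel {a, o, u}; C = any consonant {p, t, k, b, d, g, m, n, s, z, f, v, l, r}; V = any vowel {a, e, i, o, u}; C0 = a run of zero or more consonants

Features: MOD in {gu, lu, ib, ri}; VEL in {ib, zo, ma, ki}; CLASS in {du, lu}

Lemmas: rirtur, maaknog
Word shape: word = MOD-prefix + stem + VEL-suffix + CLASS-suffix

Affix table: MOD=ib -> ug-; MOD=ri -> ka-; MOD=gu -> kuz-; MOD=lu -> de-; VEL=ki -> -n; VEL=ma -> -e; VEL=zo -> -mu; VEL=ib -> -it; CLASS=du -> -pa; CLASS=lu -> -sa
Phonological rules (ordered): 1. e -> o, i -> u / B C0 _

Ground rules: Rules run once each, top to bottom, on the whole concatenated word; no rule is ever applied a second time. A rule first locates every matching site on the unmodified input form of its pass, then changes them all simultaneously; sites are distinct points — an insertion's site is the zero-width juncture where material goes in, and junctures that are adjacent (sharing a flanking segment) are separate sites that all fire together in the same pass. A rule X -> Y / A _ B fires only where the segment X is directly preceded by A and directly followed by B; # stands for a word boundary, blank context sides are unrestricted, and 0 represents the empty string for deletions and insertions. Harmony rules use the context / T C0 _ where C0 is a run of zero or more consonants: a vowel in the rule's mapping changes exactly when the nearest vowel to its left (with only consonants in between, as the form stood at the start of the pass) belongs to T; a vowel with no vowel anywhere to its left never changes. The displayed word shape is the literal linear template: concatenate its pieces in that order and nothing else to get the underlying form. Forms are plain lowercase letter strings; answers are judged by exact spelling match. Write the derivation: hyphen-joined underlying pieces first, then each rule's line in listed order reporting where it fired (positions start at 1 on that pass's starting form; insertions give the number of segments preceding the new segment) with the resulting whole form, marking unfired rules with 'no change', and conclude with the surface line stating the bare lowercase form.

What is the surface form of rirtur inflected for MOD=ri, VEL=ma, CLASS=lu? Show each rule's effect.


underlying: ka-rirtur-e-sa
1. e -> o, i -> u / B C0 _: fires at position(s) 4, 9: karurturosa
surface: karurturosa


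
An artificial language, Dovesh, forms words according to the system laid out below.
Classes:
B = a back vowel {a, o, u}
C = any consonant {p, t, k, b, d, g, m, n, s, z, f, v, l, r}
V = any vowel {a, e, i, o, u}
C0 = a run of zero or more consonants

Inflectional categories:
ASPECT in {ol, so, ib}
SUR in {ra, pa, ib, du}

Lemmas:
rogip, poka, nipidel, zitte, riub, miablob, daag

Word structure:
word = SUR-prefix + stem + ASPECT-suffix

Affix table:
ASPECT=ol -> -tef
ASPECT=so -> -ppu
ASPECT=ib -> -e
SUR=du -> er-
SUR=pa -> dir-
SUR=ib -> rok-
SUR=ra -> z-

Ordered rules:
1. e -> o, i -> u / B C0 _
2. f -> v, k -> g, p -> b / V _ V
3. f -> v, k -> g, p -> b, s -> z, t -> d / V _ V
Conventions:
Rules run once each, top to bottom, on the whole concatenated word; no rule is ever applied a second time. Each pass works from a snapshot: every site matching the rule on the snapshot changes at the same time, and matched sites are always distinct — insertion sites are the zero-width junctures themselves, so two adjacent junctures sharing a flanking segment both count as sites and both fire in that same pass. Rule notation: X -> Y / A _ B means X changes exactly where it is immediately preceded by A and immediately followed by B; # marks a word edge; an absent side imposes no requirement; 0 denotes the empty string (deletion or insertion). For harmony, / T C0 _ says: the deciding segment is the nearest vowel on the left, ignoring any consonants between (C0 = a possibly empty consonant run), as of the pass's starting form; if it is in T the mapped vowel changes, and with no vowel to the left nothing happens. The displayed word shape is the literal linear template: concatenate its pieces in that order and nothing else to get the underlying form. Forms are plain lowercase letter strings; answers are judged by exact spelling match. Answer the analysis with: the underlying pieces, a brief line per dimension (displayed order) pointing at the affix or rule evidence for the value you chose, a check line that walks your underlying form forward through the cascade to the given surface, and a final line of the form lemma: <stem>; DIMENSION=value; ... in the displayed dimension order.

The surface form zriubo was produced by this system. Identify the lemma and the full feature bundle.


underlying: z-riub-e
ASPECT=ib - signalled by the affix -e
SUR=ra - signalled by the affix z-
check: zriube -> zriubo -> zriubo -> zriubo
lemma: riub; ASPECT=ib; SUR=ra


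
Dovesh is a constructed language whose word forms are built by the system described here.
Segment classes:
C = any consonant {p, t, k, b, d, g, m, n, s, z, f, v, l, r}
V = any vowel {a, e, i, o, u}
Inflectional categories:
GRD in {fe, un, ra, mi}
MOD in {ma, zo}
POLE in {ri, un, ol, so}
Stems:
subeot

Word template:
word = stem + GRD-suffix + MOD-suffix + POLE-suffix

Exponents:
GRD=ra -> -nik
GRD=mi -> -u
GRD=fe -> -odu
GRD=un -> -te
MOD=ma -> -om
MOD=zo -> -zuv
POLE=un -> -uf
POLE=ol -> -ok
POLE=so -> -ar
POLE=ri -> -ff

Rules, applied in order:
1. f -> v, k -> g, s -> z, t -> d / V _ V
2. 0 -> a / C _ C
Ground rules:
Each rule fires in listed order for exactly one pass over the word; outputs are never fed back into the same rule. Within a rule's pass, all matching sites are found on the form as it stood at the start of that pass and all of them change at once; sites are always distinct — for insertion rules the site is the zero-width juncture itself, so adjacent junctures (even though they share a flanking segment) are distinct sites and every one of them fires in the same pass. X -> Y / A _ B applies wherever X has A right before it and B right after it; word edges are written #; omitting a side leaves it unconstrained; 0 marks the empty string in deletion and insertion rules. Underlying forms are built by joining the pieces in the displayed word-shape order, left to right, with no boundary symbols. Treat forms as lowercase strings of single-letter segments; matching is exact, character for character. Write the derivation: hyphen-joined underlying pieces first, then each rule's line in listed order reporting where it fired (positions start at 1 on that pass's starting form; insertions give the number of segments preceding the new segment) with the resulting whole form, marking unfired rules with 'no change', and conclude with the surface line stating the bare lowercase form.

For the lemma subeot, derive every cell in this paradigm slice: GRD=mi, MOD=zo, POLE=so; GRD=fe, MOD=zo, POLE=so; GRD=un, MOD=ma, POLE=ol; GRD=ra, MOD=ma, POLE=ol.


cell GRD=mi, MOD=zo, POLE=so:
underlying: subeot-u-zuv-ar
1. f -> v, k -> g, s -> z, t -> d / V _ V: fires at position(s) 6: subeoduzuvar
2. 0 -> a / C _ C: no change
surface: subeoduzuvar

cell GRD=fe, MOD=zo, POLE=so:
underlying: subeot-odu-zuv-ar
1. f -> v, k -> g, s -> z, t -> d / V _ V: fires at position(s) 6: subeododuzuvar
2. 0 -> a / C _ C: no change
surface: subeododuzuvar

cell GRD=un, MOD=ma, POLE=ol:
underlying: subeot-te-om-ok
1. f -> v, k -> g, s -> z, t -> d / V _ V: no change
2. 0 -> a / C _ C: inserts after position(s) 6: subeotateomok
surface: subeotateomok

cell GRD=ra, MOD=ma, POLE=ol:
underlying: subeot-nik-om-ok
1. f -> v, k -> g, s -> z, t -> d / V _ V: fires at position(s) 9: subeotnigomok
2. 0 -> a / C _ C: inserts after position(s) 6: subeotanigomok
surface: subeotanigomok


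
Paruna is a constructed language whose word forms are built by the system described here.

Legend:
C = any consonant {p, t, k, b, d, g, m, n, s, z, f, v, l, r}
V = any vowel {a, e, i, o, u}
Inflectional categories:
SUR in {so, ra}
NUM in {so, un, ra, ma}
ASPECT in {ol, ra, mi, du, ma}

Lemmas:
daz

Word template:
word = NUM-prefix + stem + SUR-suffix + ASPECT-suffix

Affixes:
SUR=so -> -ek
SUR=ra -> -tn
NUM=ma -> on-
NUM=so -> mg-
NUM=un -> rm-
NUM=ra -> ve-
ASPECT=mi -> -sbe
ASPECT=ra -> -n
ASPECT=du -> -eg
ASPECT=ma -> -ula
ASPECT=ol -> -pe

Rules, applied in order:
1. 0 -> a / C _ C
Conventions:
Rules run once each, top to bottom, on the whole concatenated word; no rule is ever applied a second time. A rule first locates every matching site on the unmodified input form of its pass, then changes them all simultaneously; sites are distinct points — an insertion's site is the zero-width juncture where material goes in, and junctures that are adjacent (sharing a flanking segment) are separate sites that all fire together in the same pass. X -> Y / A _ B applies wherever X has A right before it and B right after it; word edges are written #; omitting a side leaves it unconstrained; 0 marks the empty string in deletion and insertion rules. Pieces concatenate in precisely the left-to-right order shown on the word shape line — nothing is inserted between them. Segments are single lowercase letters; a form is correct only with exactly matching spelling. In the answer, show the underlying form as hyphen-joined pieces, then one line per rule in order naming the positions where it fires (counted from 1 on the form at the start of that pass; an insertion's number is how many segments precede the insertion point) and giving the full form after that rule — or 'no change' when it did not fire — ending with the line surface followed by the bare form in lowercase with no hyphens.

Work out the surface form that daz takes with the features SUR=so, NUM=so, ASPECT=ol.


underlying: mg-daz-ek-pe
1. 0 -> a / C _ C: inserts after position(s) 1, 2, 7: magadazekape
surface: magadazekape


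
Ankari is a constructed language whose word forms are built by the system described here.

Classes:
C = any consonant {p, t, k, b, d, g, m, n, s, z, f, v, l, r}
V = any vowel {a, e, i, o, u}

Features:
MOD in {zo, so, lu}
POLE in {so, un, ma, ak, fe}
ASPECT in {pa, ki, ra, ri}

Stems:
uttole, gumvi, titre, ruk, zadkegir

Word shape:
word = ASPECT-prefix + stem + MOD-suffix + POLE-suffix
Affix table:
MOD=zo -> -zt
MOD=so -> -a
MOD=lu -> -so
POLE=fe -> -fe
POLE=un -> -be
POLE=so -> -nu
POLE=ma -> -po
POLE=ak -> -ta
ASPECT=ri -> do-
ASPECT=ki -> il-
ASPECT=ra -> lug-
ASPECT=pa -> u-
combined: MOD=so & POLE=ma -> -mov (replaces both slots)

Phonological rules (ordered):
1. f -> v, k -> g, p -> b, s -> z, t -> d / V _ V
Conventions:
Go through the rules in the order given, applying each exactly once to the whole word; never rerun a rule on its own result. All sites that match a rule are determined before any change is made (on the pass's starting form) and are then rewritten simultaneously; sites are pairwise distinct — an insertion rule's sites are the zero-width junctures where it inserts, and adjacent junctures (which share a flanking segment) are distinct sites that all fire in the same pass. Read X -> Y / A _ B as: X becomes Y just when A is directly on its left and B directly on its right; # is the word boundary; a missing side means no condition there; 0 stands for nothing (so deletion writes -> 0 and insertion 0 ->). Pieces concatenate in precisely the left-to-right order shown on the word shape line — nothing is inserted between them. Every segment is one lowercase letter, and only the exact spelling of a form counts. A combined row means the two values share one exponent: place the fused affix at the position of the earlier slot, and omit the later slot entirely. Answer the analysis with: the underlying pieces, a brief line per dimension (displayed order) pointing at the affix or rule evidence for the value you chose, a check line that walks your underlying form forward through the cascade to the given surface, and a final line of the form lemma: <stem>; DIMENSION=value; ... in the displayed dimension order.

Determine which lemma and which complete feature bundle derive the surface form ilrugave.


underlying: il-ruk-a-fe
MOD=so - signalled by the affix -a
POLE=fe - signalled by the affix -fe
ASPECT=ki - signalled by the affix il-
check: ilrukafe -> ilrugave
lemma: ruk; MOD=so; POLE=fe; ASPECT=ki


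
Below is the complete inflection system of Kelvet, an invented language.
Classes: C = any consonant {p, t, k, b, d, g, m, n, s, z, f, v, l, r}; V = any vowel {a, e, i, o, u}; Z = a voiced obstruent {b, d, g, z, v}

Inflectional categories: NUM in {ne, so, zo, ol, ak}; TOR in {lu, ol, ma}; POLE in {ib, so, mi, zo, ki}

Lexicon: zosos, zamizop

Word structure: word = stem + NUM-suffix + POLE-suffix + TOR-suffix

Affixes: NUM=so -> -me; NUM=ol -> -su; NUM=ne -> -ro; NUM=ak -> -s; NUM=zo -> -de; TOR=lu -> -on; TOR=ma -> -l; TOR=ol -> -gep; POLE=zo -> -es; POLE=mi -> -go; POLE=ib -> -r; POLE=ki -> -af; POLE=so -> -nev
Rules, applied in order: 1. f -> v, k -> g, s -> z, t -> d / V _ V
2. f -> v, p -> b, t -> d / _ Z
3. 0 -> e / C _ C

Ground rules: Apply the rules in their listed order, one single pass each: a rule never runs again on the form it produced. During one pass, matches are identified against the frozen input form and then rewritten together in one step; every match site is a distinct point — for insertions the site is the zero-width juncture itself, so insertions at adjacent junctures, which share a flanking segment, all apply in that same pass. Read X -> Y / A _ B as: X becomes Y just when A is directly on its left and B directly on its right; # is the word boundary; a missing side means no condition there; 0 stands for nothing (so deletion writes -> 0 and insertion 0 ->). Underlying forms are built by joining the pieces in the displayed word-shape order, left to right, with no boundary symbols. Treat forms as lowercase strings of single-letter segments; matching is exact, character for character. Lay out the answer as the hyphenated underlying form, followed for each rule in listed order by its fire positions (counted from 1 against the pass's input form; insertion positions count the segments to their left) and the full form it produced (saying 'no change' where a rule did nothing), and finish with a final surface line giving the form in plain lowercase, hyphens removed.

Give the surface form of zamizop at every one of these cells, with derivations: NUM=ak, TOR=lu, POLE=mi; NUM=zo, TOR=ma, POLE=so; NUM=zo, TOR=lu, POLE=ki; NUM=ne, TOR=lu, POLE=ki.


cell NUM=ak, TOR=lu, POLE=mi:
underlying: zamizop-s-go-on
1. f -> v, k -> g, s -> z, t -> d / V _ V: no change
2. f -> v, p -> b, t -> d / _ Z: no change
3. 0 -> e / C _ C: inserts after position(s) 7, 8: zamizopesegoon
surface: zamizopesegoon

cell NUM=zo, TOR=ma, POLE=so:
underlying: zamizop-de-nev-l
1. f -> v, k -> g, s -> z, t -> d / V _ V: no change
2. f -> v, p -> b, t -> d / _ Z: fires at position(s) 7: zamizobdenevl
3. 0 -> e / C _ C: inserts after position(s) 7, 12: zamizobedenevel
surface: zamizobedenevel

cell NUM=zo, TOR=lu, POLE=ki:
underlying: zamizop-de-af-on
1. f -> v, k -> g, s -> z, t -> d / V _ V: fires at position(s) 11: zamizopdeavon
2. f -> v, p -> b, t -> d / _ Z: fires at position(s) 7: zamizobdeavon
3. 0 -> e / C _ C: inserts after position(s) 7: zamizobedeavon
surface: zamizobedeavon

cell NUM=ne, TOR=lu, POLE=ki:
underlying: zamizop-ro-af-on
1. f -> v, k -> g, s -> z, t -> d / V _ V: fires at position(s) 11: zamizoproavon
2. f -> v, p -> b, t -> d / _ Z: no change
3. 0 -> e / C _ C: inserts after position(s) 7: zamizoperoavon
surface: zamizoperoavon


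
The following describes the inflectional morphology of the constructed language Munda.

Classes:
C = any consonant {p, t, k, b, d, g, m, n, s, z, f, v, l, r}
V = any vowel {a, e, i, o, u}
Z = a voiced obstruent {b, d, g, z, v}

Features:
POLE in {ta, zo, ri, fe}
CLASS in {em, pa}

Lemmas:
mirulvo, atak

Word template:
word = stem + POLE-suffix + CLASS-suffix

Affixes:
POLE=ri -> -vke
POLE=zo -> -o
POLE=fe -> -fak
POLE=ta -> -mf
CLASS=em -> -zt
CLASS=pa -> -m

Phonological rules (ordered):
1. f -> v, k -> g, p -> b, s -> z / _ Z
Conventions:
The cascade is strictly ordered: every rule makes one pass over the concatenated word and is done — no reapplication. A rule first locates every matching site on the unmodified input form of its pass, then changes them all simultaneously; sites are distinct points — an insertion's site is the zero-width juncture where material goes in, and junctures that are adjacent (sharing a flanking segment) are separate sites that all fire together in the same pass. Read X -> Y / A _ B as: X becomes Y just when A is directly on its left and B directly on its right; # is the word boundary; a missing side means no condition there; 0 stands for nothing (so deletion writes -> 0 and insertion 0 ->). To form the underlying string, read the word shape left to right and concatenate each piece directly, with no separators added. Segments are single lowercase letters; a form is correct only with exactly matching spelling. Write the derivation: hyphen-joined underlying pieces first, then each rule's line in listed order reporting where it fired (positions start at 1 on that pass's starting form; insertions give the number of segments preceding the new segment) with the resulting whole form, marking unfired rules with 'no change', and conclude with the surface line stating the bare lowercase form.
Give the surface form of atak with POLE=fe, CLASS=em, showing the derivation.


underlying: atak-fak-zt
1. f -> v, k -> g, p -> b, s -> z / _ Z: fires at position(s) 7: atakfagzt
surface: atakfagzt


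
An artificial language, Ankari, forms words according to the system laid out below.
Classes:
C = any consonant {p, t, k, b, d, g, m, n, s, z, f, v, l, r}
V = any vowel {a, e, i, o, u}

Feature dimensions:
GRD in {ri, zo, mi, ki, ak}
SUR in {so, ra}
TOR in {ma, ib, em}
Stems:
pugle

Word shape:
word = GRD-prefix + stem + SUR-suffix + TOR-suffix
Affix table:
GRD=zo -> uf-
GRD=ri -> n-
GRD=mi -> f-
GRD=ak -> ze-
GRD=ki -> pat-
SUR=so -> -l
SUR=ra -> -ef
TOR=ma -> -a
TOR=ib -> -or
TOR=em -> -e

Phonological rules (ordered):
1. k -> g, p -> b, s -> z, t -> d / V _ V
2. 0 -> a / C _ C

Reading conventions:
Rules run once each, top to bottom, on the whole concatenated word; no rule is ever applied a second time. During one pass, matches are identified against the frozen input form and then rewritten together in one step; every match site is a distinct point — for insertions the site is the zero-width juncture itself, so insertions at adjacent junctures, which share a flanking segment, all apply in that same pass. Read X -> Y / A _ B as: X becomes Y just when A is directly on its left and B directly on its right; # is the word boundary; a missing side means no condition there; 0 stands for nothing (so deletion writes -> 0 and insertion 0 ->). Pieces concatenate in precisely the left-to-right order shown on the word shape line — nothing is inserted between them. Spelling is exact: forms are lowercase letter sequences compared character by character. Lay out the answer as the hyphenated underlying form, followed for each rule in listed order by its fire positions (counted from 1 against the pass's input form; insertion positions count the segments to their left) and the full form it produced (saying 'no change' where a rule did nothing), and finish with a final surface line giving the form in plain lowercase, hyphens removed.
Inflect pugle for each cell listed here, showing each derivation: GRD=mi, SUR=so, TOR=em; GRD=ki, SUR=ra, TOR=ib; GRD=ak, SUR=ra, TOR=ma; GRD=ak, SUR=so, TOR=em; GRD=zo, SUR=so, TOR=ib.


cell GRD=mi, SUR=so, TOR=em:
underlying: f-pugle-l-e
1. k -> g, p -> b, s -> z, t -> d / V _ V: no change
2. 0 -> a / C _ C: inserts after position(s) 1, 4: fapugalele
surface: fapugalele

cell GRD=ki, SUR=ra, TOR=ib:
underlying: pat-pugle-ef-or
1. k -> g, p -> b, s -> z, t -> d / V _ V: no change
2. 0 -> a / C _ C: inserts after position(s) 3, 6: patapugaleefor
surface: patapugaleefor

cell GRD=ak, SUR=ra, TOR=ma:
underlying: ze-pugle-ef-a
1. k -> g, p -> b, s -> z, t -> d / V _ V: fires at position(s) 3: zebugleefa
2. 0 -> a / C _ C: inserts after position(s) 5: zebugaleefa
surface: zebugaleefa

cell GRD=ak, SUR=so, TOR=em:
underlying: ze-pugle-l-e
1. k -> g, p -> b, s -> z, t -> d / V _ V: fires at position(s) 3: zebuglele
2. 0 -> a / C _ C: inserts after position(s) 5: zebugalele
surface: zebugalele

cell GRD=zo, SUR=so, TOR=ib:
underlying: uf-pugle-l-or
1. k -> g, p -> b, s -> z, t -> d / V _ V: no change
2. 0 -> a / C _ C: inserts after position(s) 2, 5: ufapugalelor
surface: ufapugalelor


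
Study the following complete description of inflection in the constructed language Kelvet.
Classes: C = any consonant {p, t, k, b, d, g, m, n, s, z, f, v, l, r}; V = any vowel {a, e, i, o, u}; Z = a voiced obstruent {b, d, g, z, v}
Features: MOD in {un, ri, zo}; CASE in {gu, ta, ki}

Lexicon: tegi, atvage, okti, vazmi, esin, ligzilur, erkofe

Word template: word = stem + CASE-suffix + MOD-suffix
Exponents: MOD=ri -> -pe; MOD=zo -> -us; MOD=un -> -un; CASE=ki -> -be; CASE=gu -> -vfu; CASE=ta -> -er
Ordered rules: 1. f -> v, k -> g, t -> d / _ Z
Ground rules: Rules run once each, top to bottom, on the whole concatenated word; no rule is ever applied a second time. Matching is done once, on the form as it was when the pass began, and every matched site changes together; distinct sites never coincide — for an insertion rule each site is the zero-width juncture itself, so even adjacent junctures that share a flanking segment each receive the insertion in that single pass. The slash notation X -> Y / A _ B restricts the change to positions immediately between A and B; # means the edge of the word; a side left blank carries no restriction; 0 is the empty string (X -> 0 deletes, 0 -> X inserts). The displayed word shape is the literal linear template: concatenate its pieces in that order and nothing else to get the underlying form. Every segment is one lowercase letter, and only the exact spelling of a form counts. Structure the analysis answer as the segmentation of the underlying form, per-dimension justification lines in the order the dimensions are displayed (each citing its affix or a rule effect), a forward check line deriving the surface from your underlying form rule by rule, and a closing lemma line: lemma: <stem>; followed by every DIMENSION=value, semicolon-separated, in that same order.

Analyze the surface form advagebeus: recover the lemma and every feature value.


underlying: atvage-be-us
MOD=zo - signalled by the affix -us
CASE=ki - signalled by the affix -be
check: atvagebeus -> advagebeus
lemma: atvage; MOD=zo; CASE=ki


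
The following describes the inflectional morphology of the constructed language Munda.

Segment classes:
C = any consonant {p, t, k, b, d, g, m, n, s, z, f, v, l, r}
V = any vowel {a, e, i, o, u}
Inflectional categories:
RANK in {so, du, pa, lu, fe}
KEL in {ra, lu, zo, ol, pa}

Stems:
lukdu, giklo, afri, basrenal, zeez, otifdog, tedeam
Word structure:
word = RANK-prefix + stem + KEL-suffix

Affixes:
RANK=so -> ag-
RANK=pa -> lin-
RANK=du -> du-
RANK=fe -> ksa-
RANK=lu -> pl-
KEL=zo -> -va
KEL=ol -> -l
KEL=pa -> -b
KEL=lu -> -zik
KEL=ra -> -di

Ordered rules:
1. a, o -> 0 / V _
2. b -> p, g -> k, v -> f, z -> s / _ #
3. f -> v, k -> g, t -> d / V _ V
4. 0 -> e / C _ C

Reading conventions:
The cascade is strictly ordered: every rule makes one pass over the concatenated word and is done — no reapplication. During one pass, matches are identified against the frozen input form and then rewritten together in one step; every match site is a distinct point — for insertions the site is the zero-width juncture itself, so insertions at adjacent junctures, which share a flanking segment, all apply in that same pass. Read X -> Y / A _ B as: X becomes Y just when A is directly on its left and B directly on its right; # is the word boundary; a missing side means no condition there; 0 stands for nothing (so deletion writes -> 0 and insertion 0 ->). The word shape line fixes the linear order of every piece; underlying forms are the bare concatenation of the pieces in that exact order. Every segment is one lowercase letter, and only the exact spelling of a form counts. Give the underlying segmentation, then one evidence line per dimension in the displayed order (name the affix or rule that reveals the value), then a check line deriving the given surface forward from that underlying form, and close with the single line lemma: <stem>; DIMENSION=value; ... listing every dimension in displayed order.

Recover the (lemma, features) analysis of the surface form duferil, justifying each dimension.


underlying: du-afri-l
RANK=du - signalled by the affix du-
KEL=ol - signalled by the affix -l
check: duafril -> dufril -> dufril -> dufril -> duferil
lemma: afri; RANK=du; KEL=ol


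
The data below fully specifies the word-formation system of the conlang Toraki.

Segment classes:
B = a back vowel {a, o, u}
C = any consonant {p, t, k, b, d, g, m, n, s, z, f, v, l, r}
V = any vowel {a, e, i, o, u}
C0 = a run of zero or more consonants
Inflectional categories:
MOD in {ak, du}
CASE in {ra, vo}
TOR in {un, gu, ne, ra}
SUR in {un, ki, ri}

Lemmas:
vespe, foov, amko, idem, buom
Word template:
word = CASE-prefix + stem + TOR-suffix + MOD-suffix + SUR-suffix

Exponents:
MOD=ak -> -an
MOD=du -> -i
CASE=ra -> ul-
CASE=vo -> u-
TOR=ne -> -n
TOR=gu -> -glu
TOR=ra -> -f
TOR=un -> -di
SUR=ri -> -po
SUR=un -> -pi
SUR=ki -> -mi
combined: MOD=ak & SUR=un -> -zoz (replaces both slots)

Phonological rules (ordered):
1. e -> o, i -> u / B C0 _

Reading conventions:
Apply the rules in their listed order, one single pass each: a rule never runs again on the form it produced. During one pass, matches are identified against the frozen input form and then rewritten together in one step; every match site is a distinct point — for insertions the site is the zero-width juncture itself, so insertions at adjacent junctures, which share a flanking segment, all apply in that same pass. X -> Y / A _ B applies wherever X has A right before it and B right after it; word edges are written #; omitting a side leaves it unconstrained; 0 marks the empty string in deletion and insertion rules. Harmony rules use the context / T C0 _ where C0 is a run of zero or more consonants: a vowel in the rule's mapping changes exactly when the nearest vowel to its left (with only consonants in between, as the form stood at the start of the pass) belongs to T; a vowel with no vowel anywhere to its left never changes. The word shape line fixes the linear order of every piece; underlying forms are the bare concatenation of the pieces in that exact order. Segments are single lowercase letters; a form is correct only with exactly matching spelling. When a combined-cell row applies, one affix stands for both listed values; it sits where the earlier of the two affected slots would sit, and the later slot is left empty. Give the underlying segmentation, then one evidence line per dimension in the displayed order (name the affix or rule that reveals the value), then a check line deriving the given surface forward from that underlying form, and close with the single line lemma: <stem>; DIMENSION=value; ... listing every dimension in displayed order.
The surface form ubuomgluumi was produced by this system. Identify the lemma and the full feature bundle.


underlying: u-buom-glu-i-mi
MOD=du - signalled by the affix -i
CASE=vo - signalled by the affix u-
TOR=gu - signalled by the affix -glu
SUR=ki - signalled by the affix -mi
check: ubuomgluimi -> ubuomgluumi
lemma: buom; MOD=du; CASE=vo; TOR=gu; SUR=ki


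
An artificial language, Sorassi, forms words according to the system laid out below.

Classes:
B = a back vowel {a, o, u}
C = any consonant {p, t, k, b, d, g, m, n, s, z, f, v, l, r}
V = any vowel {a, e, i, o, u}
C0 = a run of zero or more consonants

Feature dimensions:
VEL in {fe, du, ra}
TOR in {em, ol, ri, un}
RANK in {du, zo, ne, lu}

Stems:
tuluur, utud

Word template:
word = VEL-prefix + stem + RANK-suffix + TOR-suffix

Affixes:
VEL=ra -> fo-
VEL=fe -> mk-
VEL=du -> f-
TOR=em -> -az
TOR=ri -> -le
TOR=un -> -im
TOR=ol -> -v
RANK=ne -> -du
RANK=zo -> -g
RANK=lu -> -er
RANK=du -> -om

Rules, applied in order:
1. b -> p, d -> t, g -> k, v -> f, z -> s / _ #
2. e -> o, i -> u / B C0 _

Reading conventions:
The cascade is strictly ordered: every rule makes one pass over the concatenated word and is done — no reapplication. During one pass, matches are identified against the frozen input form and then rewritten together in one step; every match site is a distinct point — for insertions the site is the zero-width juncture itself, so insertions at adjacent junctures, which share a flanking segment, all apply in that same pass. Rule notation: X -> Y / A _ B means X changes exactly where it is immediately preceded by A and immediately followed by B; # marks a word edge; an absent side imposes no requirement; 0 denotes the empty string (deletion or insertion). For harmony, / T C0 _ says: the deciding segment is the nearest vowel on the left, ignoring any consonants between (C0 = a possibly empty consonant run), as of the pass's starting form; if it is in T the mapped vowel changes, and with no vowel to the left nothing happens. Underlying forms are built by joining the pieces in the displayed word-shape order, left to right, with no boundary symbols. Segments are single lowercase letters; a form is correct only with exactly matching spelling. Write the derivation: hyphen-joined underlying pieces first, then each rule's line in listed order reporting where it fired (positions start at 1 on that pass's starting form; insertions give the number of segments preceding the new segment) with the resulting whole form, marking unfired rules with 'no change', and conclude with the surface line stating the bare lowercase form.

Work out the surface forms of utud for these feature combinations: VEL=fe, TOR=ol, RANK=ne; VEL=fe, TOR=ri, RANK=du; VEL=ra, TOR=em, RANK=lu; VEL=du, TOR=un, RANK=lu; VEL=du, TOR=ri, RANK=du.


cell VEL=fe, TOR=ol, RANK=ne:
underlying: mk-utud-du-v
1. b -> p, d -> t, g -> k, v -> f, z -> s / _ #: fires at position(s) 9: mkutudduf
2. e -> o, i -> u / B C0 _: no change
surface: mkutudduf

cell VEL=fe, TOR=ri, RANK=du:
underlying: mk-utud-om-le
1. b -> p, d -> t, g -> k, v -> f, z -> s / _ #: no change
2. e -> o, i -> u / B C0 _: fires at position(s) 10: mkutudomlo
surface: mkutudomlo

cell VEL=ra, TOR=em, RANK=lu:
underlying: fo-utud-er-az
1. b -> p, d -> t, g -> k, v -> f, z -> s / _ #: fires at position(s) 10: foutuderas
2. e -> o, i -> u / B C0 _: fires at position(s) 7: foutudoras
surface: foutudoras

cell VEL=du, TOR=un, RANK=lu:
underlying: f-utud-er-im
1. b -> p, d -> t, g -> k, v -> f, z -> s / _ #: no change
2. e -> o, i -> u / B C0 _: fires at position(s) 6: futudorim
surface: futudorim

cell VEL=du, TOR=ri, RANK=du:
underlying: f-utud-om-le
1. b -> p, d -> t, g -> k, v -> f, z -> s / _ #: no change
2. e -> o, i -> u / B C0 _: fires at position(s) 9: futudomlo
surface: futudomlo


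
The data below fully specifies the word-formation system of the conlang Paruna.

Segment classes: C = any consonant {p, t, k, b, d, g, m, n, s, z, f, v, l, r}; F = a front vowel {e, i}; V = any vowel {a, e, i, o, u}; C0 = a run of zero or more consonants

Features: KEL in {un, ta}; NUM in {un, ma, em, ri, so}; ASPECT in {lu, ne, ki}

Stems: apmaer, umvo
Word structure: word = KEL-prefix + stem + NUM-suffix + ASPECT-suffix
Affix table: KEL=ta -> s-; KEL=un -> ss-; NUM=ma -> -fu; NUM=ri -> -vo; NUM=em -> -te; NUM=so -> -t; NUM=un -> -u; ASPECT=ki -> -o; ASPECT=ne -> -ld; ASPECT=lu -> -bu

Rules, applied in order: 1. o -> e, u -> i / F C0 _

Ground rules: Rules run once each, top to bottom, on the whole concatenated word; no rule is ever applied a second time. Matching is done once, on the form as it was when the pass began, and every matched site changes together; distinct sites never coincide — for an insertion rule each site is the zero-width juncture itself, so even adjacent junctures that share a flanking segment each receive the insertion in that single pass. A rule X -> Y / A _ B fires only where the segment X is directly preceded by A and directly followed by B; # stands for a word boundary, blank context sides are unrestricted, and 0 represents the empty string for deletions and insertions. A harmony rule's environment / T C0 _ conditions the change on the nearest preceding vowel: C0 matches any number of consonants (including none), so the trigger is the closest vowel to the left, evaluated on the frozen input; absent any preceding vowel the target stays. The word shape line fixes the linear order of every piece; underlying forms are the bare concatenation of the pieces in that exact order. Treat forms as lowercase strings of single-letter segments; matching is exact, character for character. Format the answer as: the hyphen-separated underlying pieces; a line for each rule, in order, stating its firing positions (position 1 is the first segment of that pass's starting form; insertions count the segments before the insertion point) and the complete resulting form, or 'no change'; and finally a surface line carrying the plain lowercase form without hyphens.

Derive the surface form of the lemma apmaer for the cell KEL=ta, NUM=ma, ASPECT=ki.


underlying: s-apmaer-fu-o
1. o -> e, u -> i / F C0 _: fires at position(s) 9: sapmaerfio
surface: sapmaerfio


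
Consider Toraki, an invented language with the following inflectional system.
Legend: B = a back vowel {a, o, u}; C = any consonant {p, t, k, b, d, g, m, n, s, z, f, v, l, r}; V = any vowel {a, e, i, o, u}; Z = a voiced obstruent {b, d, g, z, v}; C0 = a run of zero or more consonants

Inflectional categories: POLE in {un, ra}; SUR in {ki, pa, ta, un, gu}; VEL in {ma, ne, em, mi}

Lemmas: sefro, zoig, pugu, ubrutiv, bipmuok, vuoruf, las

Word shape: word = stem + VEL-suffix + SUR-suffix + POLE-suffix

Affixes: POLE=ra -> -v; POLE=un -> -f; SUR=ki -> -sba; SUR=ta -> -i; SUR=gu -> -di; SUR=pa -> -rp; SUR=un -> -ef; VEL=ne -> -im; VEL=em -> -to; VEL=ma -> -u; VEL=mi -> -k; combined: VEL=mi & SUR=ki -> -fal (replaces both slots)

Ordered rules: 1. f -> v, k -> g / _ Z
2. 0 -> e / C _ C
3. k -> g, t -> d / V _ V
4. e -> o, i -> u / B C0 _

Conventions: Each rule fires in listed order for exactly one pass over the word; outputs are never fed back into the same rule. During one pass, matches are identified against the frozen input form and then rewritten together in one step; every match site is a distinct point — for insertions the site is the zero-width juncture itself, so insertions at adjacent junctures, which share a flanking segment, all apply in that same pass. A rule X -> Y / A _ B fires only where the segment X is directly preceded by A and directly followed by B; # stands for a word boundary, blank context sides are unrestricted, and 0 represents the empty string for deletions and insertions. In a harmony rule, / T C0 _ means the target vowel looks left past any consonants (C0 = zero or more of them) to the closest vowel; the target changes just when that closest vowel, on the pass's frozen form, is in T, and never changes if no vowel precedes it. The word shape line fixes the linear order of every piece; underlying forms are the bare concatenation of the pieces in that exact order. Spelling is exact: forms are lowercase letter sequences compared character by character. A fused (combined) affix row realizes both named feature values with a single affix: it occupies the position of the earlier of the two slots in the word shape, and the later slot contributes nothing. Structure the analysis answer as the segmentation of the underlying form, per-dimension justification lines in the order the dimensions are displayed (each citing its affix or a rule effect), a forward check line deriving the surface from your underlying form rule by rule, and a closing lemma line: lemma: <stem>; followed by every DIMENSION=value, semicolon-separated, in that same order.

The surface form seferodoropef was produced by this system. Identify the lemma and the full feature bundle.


underlying: sefro-to-rp-f
POLE=un - signalled by the affix -f
SUR=pa - signalled by the affix -rp
VEL=em - signalled by the affix -to
check: sefrotorpf -> sefrotorpf -> seferotorepef -> seferodorepef -> seferodoropef
lemma: sefro; POLE=un; SUR=pa; VEL=em


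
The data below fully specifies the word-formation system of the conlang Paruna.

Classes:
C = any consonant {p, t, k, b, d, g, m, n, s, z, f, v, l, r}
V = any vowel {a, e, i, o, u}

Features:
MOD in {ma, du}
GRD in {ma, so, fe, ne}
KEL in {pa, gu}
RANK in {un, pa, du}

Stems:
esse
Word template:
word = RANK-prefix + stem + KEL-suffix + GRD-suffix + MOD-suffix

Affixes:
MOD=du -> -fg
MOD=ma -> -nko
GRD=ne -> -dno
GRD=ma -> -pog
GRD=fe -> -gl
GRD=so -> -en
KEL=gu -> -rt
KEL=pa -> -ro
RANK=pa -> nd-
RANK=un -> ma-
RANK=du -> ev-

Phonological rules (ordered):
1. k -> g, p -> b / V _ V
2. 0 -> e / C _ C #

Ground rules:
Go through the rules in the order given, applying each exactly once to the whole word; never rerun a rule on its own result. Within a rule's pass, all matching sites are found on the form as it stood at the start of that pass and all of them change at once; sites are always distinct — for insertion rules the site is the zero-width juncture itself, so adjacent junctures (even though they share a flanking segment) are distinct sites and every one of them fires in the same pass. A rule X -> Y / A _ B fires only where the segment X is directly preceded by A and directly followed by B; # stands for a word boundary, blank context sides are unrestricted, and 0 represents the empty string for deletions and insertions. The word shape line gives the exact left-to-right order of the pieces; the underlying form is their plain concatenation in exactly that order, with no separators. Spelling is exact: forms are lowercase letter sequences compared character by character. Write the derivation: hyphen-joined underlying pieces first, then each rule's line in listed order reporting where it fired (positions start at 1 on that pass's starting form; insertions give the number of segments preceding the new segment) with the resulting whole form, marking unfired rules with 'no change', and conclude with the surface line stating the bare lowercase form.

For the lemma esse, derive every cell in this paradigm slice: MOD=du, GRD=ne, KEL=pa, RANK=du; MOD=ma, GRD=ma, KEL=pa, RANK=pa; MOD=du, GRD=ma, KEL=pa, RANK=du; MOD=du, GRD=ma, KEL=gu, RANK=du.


cell MOD=du, GRD=ne, KEL=pa, RANK=du:
underlying: ev-esse-ro-dno-fg
1. k -> g, p -> b / V _ V: no change
2. 0 -> e / C _ C #: inserts after position(s) 12: evesserodnofeg
surface: evesserodnofeg

cell MOD=ma, GRD=ma, KEL=pa, RANK=pa:
underlying: nd-esse-ro-pog-nko
1. k -> g, p -> b / V _ V: fires at position(s) 9: ndesserobognko
2. 0 -> e / C _ C #: no change
surface: ndesserobognko

cell MOD=du, GRD=ma, KEL=pa, RANK=du:
underlying: ev-esse-ro-pog-fg
1. k -> g, p -> b / V _ V: fires at position(s) 9: evesserobogfg
2. 0 -> e / C _ C #: inserts after position(s) 12: evesserobogfeg
surface: evesserobogfeg

cell MOD=du, GRD=ma, KEL=gu, RANK=du:
underlying: ev-esse-rt-pog-fg
1. k -> g, p -> b / V _ V: no change
2. 0 -> e / C _ C #: inserts after position(s) 12: evessertpogfeg
surface: evessertpogfeg
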